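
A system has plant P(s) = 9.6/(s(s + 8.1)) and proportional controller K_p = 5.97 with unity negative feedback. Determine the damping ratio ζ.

The closed-loop denominator is s(s+8.1) + 5.97·9.6 = s² + 8.1s + 57.31.
Matching s² + 2ζω_n s + ω_n²: ω_n = √57.31 = 7.57 rad/s and 2ζω_n = 8.1, so ζ = 8.1/(2·7.57) = 0.535.

ζ = 0.535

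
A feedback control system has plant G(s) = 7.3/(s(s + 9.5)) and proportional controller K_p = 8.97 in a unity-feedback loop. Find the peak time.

T_p = 0.48 s

Closed-loop characteristic equation: s² + 9.5s + 65.48 = 0, so ω_n = 8.092 rad/s and ζ = 9.5/(2·8.092) = 0.587.
Damped frequency ω_d = ω_n√(1−ζ²) = 6.551 rad/s, so peak time T_p = π/ω_d = 0.48 s.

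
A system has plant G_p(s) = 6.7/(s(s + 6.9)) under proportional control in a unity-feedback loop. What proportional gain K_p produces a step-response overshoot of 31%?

K_p = 14.6

From %OS = 100·exp(−πζ/√(1−ζ²)) = 31%, ζ = −ln(0.31)/√(π²+ln²(0.31)) = 0.3493.
Characteristic equation s² + 6.9s + 6.7K_p = 0 gives ζ = 6.9/(2√(6.7K_p)).
Setting ζ = 0.3493: √(6.7K_p) = 6.9/(2·0.3493) = 9.876, so K_p = 97.54/6.7 = 14.6.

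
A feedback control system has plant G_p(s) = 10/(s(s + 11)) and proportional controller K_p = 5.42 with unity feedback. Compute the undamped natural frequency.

ω_n = 7.36 rad/s

With unity feedback the closed-loop characteristic equation is s² + 11s + 5.42·10 = s² + 11s + 54.2 = 0.
So ω_n² = 54.2 ⇒ ω_n = 7.362 rad/s, and ζ = 11/(2ω_n) = 0.747.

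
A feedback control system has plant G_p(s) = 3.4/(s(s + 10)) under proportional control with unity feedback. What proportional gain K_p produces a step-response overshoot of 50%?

From %OS = 100·exp(−πζ/√(1−ζ²)) = 50%, ζ = −ln(0.5)/√(π²+ln²(0.5)) = 0.2155.
Characteristic equation s² + 10s + 3.4K_p = 0 gives ζ = 10/(2√(3.4K_p)).
Setting ζ = 0.2155: √(3.4K_p) = 10/(2·0.2155) = 23.21, so K_p = 538.6/3.4 = 158.

K_p = 158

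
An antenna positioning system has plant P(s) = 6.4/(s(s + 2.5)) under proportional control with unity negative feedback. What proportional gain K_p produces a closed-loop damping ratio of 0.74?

Closed-loop characteristic equation: s² + 2.5s + K_p·6.4 = 0.
So ω_n = √(6.4K_p) and 2ζω_n = 2.5, giving ζ = 2.5/(2√(6.4K_p)).
Setting ζ = 0.74: √(6.4K_p) = 2.5/(2·0.74) = 1.689, so K_p = 2.853/6.4 = 0.446.

K_p = 0.446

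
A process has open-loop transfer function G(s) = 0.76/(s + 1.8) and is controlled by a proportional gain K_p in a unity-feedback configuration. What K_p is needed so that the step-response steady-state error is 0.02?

K_p = 116

For a type-0 loop with proportional control, e_ss = 1/(1 + K_p·G(0)).
G(0) = 0.4222. Require 1/(1 + K_p·0.4222) = 0.02, so 1 + 0.4222·K_p = 50.
K_p = (50 − 1)/0.4222 = 116.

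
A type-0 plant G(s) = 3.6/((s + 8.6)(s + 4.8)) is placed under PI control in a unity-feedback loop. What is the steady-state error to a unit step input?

0

The PI controller's integrator makes the forward path type 1, so e_ss to a step is zero.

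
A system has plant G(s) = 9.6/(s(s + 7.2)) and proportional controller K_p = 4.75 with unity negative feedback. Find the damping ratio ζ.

ζ = 0.533

1 + K_p·G(s) = 0 gives s² + 7.2s + 45.6 = 0.
Matching s² + 2ζω_n s + ω_n²: ω_n = √45.6 = 6.753 rad/s and 2ζω_n = 7.2, so ζ = 7.2/(2·6.753) = 0.533.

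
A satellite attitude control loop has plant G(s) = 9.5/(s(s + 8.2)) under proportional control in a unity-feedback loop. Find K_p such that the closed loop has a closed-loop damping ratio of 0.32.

K_p = 17.3

Closed-loop characteristic equation: s² + 8.2s + K_p·9.5 = 0.
So ω_n = √(9.5K_p) and 2ζω_n = 8.2, giving ζ = 8.2/(2√(9.5K_p)).
Setting ζ = 0.32: √(9.5K_p) = 8.2/(2·0.32) = 12.81, so K_p = 164.2/9.5 = 17.3.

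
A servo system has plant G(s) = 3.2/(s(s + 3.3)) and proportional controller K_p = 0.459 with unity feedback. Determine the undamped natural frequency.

ω_n = 1.21 rad/s

The closed-loop denominator is s(s+3.3) + 0.459·3.2 = s² + 3.3s + 1.469.
So ω_n² = 1.469 ⇒ ω_n = 1.212 rad/s, and ζ = 3.3/(2ω_n) = 1.36.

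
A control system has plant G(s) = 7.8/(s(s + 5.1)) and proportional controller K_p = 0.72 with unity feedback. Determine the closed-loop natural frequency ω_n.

1 + K_p·G(s) = 0 gives s² + 5.1s + 5.616 = 0.
So ω_n² = 5.616 ⇒ ω_n = 2.37 rad/s, and ζ = 5.1/(2ω_n) = 1.08.

ω_n = 2.37 rad/s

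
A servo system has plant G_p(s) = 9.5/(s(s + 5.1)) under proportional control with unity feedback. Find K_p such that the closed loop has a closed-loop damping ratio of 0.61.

K_p = 1.84

Closed-loop characteristic equation: s² + 5.1s + K_p·9.5 = 0.
So ω_n = √(9.5K_p) and 2ζω_n = 5.1, giving ζ = 5.1/(2√(9.5K_p)).
Setting ζ = 0.61: √(9.5K_p) = 5.1/(2·0.61) = 4.18, so K_p = 17.48/9.5 = 1.84.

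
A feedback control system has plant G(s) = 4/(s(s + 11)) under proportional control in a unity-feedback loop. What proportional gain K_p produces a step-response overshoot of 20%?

K_p = 36.4

From %OS = 100·exp(−πζ/√(1−ζ²)) = 20%, ζ = −ln(0.2)/√(π²+ln²(0.2)) = 0.4559.
Characteristic equation s² + 11s + 4K_p = 0 gives ζ = 11/(2√(4K_p)).
Setting ζ = 0.4559: √(4K_p) = 11/(2·0.4559) = 12.06, so K_p = 145.5/4 = 36.4.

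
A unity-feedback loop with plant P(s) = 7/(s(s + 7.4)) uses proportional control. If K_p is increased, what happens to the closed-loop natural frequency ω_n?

ω_n = √(7·K_p), which grows with K_p.

increase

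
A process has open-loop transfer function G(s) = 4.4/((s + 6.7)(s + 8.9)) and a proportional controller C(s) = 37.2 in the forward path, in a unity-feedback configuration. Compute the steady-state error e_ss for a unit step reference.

The loop is type 0. Static position error constant K_pos = C(0)·G(0) = 37.2·0.07379 = 2.745.
Steady-state error to a unit step: e_ss = 1/(1+K_pos) = 1/3.745 = 0.267.

0.267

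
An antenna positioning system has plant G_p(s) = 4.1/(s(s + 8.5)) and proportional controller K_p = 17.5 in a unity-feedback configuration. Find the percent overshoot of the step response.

The closed-loop denominator s² + 8.5s + 71.75 gives ω_n = √71.75 = 8.471 and ζ = 8.5/(2ω_n) = 0.5017.
%OS = 100·exp(−πζ/√(1−ζ²)) = 100·exp(−π·0.5017/√0.7483) = 16.2%.

16.2%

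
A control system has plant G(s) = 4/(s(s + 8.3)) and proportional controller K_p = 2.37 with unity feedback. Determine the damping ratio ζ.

ζ = 1.35

1 + K_p·G(s) = 0 gives s² + 8.3s + 9.48 = 0.
Matching s² + 2ζω_n s + ω_n²: ω_n = √9.48 = 3.079 rad/s and 2ζω_n = 8.3, so ζ = 8.3/(2·3.079) = 1.35.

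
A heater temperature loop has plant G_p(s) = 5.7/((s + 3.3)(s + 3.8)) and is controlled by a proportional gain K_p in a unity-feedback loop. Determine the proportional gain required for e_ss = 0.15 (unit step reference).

K_p = 12.5

Steady-state error for a unit step on this type-0 loop is 1/(1 + K_p·G_p(0)).
G_p(0) = 0.4545. Require 1/(1 + K_p·0.4545) = 0.15, so 1 + 0.4545·K_p = 6.667.
K_p = (6.667 − 1)/0.4545 = 12.5.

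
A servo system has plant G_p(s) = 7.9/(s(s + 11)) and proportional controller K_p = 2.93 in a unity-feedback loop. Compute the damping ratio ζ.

The closed-loop denominator is s(s+11) + 2.93·7.9 = s² + 11s + 23.15.
Matching s² + 2ζω_n s + ω_n²: ω_n = √23.15 = 4.811 rad/s and 2ζω_n = 11, so ζ = 11/(2·4.811) = 1.14.

ζ = 1.14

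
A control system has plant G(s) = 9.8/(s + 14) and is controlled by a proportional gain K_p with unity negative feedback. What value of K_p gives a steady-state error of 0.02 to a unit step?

The loop is type 0, so e_ss(step) = 1/(1 + K_pos) with K_pos = K_p·G(0).
G(0) = 0.7. Require 1/(1 + K_p·0.7) = 0.02, so 1 + 0.7·K_p = 50.
K_p = (50 − 1)/0.7 = 70.

K_p = 70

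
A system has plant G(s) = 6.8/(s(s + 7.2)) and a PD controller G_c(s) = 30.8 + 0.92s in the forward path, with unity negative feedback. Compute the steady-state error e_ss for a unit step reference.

0

The open loop G_c(s)G(s) has a pole at the origin (type 1), so the static position error constant is infinite and e_ss = 1/(1+∞) = 0.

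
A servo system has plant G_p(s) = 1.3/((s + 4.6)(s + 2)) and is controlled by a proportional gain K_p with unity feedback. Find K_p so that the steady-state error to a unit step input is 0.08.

For a type-0 loop with proportional control, e_ss = 1/(1 + K_p·G_p(0)).
G_p(0) = 0.1413. Require 1/(1 + K_p·0.1413) = 0.08, so 1 + 0.1413·K_p = 12.5.
K_p = (12.5 − 1)/0.1413 = 81.4.

K_p = 81.4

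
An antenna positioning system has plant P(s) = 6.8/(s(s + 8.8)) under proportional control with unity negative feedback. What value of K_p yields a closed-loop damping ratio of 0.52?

Closed-loop characteristic equation: s² + 8.8s + K_p·6.8 = 0.
So ω_n = √(6.8K_p) and 2ζω_n = 8.8, giving ζ = 8.8/(2√(6.8K_p)).
Setting ζ = 0.52: √(6.8K_p) = 8.8/(2·0.52) = 8.462, so K_p = 71.6/6.8 = 10.5.

K_p = 10.5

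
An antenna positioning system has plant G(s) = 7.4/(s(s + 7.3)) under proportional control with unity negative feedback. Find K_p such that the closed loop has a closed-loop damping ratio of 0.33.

K_p = 16.5

Closed-loop characteristic equation: s² + 7.3s + K_p·7.4 = 0.
So ω_n = √(7.4K_p) and 2ζω_n = 7.3, giving ζ = 7.3/(2√(7.4K_p)).
Setting ζ = 0.33: √(7.4K_p) = 7.3/(2·0.33) = 11.06, so K_p = 122.3/7.4 = 16.5.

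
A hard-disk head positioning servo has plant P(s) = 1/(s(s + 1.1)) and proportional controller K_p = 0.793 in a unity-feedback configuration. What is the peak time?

From 1 + K_pP(s) = 0: s² + 1.1s + 0.793 = 0 ⇒ ω_n = 0.8905, ζ = 0.6176.
Damped frequency ω_d = ω_n√(1−ζ²) = 0.7004 rad/s, so peak time T_p = π/ω_d = 4.49 s.

T_p = 4.49 s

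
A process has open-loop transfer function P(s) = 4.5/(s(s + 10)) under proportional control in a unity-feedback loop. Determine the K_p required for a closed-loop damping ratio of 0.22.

Closed-loop characteristic equation: s² + 10s + K_p·4.5 = 0.
So ω_n = √(4.5K_p) and 2ζω_n = 10, giving ζ = 10/(2√(4.5K_p)).
Setting ζ = 0.22: √(4.5K_p) = 10/(2·0.22) = 22.73, so K_p = 516.5/4.5 = 115.

K_p = 115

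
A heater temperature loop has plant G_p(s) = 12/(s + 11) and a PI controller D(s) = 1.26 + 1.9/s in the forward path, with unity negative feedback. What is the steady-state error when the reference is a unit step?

The open loop D(s)G_p(s) has a pole at the origin (type 1), so the static position error constant is infinite and e_ss = 1/(1+∞) = 0.

0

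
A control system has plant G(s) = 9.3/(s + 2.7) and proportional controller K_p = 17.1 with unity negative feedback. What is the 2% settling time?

T_s ≈ 0.0247 s

Closed-loop transfer function: T(s) = K_p·G(s)/(1 + K_p·G(s)) = 159/(s + 2.7 + 159) = 159/(s + 161.7).
Time constant τ = 1/161.7 = 0.006183 s, so the 2% settling time is about 4τ = 0.0247 s.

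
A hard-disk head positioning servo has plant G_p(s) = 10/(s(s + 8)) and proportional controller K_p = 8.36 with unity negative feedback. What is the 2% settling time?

The closed-loop denominator s² + 8s + 83.6 gives ω_n = √83.6 = 9.143 and ζ = 8/(2ω_n) = 0.4375.
2% settling time T_s ≈ 4/(ζω_n) = 4/4 = 1 s.

T_s ≈ 1 s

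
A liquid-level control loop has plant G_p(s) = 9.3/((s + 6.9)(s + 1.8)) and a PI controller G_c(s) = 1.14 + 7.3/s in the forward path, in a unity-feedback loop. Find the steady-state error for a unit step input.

0

The open loop G_c(s)G_p(s) has a pole at the origin (type 1), so the static position error constant is infinite and e_ss = 1/(1+∞) = 0.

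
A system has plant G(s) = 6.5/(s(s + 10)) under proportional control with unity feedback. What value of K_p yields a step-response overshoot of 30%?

From %OS = 100·exp(−πζ/√(1−ζ²)) = 30%, ζ = −ln(0.3)/√(π²+ln²(0.3)) = 0.3579.
Characteristic equation s² + 10s + 6.5K_p = 0 gives ζ = 10/(2√(6.5K_p)).
Setting ζ = 0.3579: √(6.5K_p) = 10/(2·0.3579) = 13.97, so K_p = 195.2/6.5 = 30.

K_p = 30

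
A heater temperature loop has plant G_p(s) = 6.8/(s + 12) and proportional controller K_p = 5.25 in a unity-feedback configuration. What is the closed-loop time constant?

τ = 0.021 s

Closed-loop transfer function: T(s) = K_p·G_p(s)/(1 + K_p·G_p(s)) = 35.7/(s + 12 + 35.7) = 35.7/(s + 47.7).
Time constant τ = 1/47.7 = 0.021 s.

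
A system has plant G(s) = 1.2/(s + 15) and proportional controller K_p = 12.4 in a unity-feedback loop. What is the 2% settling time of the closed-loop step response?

T_s ≈ 0.134 s

Closed-loop transfer function: T(s) = K_p·G(s)/(1 + K_p·G(s)) = 14.88/(s + 15 + 14.88) = 14.88/(s + 29.88).
Time constant τ = 1/29.88 = 0.03347 s, so the 2% settling time is about 4τ = 0.134 s.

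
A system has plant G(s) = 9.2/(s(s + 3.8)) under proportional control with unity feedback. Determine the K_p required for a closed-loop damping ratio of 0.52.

K_p = 1.45

Closed-loop characteristic equation: s² + 3.8s + K_p·9.2 = 0.
So ω_n = √(9.2K_p) and 2ζω_n = 3.8, giving ζ = 3.8/(2√(9.2K_p)).
Setting ζ = 0.52: √(9.2K_p) = 3.8/(2·0.52) = 3.654, so K_p = 13.35/9.2 = 1.45.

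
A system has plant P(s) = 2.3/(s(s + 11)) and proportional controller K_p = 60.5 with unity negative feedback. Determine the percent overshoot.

Closed-loop characteristic equation: s² + 11s + 139.1 = 0, so ω_n = 11.8 rad/s and ζ = 11/(2·11.8) = 0.4663.
%OS = 100·exp(−πζ/√(1−ζ²)) = 100·exp(−π·0.4663/√0.7826) = 19.1%.

19.1%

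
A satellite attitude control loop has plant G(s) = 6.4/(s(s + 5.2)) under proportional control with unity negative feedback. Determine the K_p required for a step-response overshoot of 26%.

From %OS = 100·exp(−πζ/√(1−ζ²)) = 26%, ζ = −ln(0.26)/√(π²+ln²(0.26)) = 0.3941.
Characteristic equation s² + 5.2s + 6.4K_p = 0 gives ζ = 5.2/(2√(6.4K_p)).
Setting ζ = 0.3941: √(6.4K_p) = 5.2/(2·0.3941) = 6.598, so K_p = 43.53/6.4 = 6.8.

K_p = 6.8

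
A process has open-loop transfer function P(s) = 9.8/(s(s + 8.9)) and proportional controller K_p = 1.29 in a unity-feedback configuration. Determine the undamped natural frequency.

ω_n = 3.56 rad/s

With unity feedback the closed-loop characteristic equation is s² + 8.9s + 1.29·9.8 = s² + 8.9s + 12.64 = 0.
So ω_n² = 12.64 ⇒ ω_n = 3.556 rad/s, and ζ = 8.9/(2ω_n) = 1.25.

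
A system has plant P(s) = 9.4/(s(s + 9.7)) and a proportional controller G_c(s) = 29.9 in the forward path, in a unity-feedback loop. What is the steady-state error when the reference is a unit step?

0

The open loop G_c(s)P(s) has a pole at the origin (type 1), so the static position error constant is infinite and e_ss = 1/(1+∞) = 0.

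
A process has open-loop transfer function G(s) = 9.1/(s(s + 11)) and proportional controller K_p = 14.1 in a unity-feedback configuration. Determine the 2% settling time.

The closed-loop denominator s² + 11s + 128.3 gives ω_n = √128.3 = 11.33 and ζ = 11/(2ω_n) = 0.4855.
2% settling time T_s ≈ 4/(ζω_n) = 4/5.5 = 0.727 s.

T_s ≈ 0.727 s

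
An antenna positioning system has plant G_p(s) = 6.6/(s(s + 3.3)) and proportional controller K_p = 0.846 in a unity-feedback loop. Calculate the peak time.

T_p = 1.86 s

From 1 + K_pG_p(s) = 0: s² + 3.3s + 5.584 = 0 ⇒ ω_n = 2.363, ζ = 0.6983.
Damped frequency ω_d = ω_n√(1−ζ²) = 1.691 rad/s, so peak time T_p = π/ω_d = 1.86 s.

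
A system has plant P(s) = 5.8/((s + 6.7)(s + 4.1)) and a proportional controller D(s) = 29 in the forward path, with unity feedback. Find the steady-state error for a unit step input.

0.14

The loop is type 0. Static position error constant K_pos = D(0)·P(0) = 29·0.2111 = 6.123.
Steady-state error to a unit step: e_ss = 1/(1+K_pos) = 1/7.123 = 0.14.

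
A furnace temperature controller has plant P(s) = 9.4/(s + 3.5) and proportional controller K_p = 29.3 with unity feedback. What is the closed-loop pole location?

s = -278.9

Closed-loop transfer function: T(s) = K_p·P(s)/(1 + K_p·P(s)) = 275.4/(s + 3.5 + 275.4) = 275.4/(s + 278.9).
The closed-loop pole is at s = −278.9.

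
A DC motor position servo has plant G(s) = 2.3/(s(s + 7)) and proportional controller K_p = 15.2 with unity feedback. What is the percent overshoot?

The closed-loop denominator s² + 7s + 34.96 gives ω_n = √34.96 = 5.913 and ζ = 7/(2ω_n) = 0.5919.
%OS = 100·exp(−πζ/√(1−ζ²)) = 100·exp(−π·0.5919/√0.6496) = 9.95%.

9.95%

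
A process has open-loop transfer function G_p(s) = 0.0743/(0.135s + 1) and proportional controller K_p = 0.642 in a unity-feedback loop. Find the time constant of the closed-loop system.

Closed loop: T(s) = K_p·G_p/(1+K_p·G_p) = 0.0477/(0.135s + 1 + 0.0477), with pole at s = −(1 + 0.0477)/0.135 = −7.761.
Closed-loop time constant τ = 1/7.761 = 0.129 s.

τ = 0.129 s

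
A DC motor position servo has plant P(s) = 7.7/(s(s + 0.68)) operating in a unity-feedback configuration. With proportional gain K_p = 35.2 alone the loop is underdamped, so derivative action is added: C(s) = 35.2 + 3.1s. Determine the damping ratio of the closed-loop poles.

ζ = 0.746

Forward path: (35.2 + 3.1s)·7.7/(s(s+0.68)). The closed-loop characteristic equation is s² + (0.68 + 7.7·3.1)s + 7.7·35.2 = 0.
That is s² + 24.55s + 271 = 0, so ω_n = 16.46 rad/s and ζ = 24.55/(2·16.46) = 0.7456.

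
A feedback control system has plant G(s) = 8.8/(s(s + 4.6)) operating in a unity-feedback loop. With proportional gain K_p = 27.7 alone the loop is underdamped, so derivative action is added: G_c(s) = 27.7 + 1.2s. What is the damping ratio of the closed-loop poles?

ζ = 0.485

Forward path: (27.7 + 1.2s)·8.8/(s(s+4.6)). The closed-loop characteristic equation is s² + (4.6 + 8.8·1.2)s + 8.8·27.7 = 0.
That is s² + 15.16s + 243.8 = 0, so ω_n = 15.61 rad/s and ζ = 15.16/(2·15.61) = 0.4855.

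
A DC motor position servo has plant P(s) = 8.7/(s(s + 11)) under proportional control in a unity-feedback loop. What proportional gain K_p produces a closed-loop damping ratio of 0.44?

Closed-loop characteristic equation: s² + 11s + K_p·8.7 = 0.
So ω_n = √(8.7K_p) and 2ζω_n = 11, giving ζ = 11/(2√(8.7K_p)).
Setting ζ = 0.44: √(8.7K_p) = 11/(2·0.44) = 12.5, so K_p = 156.2/8.7 = 18.

K_p = 18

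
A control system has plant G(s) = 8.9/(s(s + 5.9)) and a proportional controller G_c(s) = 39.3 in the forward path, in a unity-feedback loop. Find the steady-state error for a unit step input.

0

The open loop G_c(s)G(s) has a pole at the origin (type 1), so the static position error constant is infinite and e_ss = 1/(1+∞) = 0.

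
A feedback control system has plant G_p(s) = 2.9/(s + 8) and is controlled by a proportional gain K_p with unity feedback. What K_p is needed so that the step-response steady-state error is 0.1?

K_p = 24.8

Steady-state error for a unit step on this type-0 loop is 1/(1 + K_p·G_p(0)).
G_p(0) = 0.3625. Require 1/(1 + K_p·0.3625) = 0.1, so 1 + 0.3625·K_p = 10.
K_p = (10 − 1)/0.3625 = 24.8.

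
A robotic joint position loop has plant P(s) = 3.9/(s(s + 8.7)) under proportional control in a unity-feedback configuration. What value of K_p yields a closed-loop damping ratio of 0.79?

Closed-loop characteristic equation: s² + 8.7s + K_p·3.9 = 0.
So ω_n = √(3.9K_p) and 2ζω_n = 8.7, giving ζ = 8.7/(2√(3.9K_p)).
Setting ζ = 0.79: √(3.9K_p) = 8.7/(2·0.79) = 5.506, so K_p = 30.32/3.9 = 7.77.

K_p = 7.77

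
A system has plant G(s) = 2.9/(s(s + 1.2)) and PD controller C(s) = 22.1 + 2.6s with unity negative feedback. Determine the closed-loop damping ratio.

Forward path: (22.1 + 2.6s)·2.9/(s(s+1.2)). The closed-loop characteristic equation is s² + (1.2 + 2.9·2.6)s + 2.9·22.1 = 0.
That is s² + 8.74s + 64.09 = 0, so ω_n = 8.006 rad/s and ζ = 8.74/(2·8.006) = 0.5459.

ζ = 0.546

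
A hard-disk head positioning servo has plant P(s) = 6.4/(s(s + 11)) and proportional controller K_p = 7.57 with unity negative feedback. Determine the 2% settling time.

The closed-loop denominator s² + 11s + 48.45 gives ω_n = √48.45 = 6.96 and ζ = 11/(2ω_n) = 0.7902.
2% settling time T_s ≈ 4/(ζω_n) = 4/5.5 = 0.727 s.

T_s ≈ 0.727 s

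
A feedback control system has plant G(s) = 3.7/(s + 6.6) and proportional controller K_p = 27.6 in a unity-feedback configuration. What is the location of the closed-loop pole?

Closed-loop transfer function: T(s) = K_p·G(s)/(1 + K_p·G(s)) = 102.1/(s + 6.6 + 102.1) = 102.1/(s + 108.7).
The closed-loop pole is at s = −108.7.

s = -108.7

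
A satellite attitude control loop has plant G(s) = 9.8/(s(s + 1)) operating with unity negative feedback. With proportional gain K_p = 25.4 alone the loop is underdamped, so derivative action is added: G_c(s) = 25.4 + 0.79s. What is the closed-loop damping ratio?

ζ = 0.277

Forward path: (25.4 + 0.79s)·9.8/(s(s+1)). The closed-loop characteristic equation is s² + (1 + 9.8·0.79)s + 9.8·25.4 = 0.
That is s² + 8.742s + 248.9 = 0, so ω_n = 15.78 rad/s and ζ = 8.742/(2·15.78) = 0.277.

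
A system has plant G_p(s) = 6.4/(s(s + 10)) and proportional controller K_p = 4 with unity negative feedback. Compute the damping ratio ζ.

The closed-loop denominator is s(s+10) + 4·6.4 = s² + 10s + 25.6.
Matching s² + 2ζω_n s + ω_n²: ω_n = √25.6 = 5.06 rad/s and 2ζω_n = 10, so ζ = 10/(2·5.06) = 0.988.

ζ = 0.988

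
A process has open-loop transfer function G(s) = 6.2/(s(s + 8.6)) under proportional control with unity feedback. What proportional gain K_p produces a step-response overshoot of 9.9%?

K_p = 8.49

From %OS = 100·exp(−πζ/√(1−ζ²)) = 9.9%, ζ = −ln(0.099)/√(π²+ln²(0.099)) = 0.5928.
Characteristic equation s² + 8.6s + 6.2K_p = 0 gives ζ = 8.6/(2√(6.2K_p)).
Setting ζ = 0.5928: √(6.2K_p) = 8.6/(2·0.5928) = 7.253, so K_p = 52.61/6.2 = 8.49.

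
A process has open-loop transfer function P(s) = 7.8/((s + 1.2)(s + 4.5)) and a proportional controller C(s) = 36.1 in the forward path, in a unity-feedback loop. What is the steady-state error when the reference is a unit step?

0.0188

The loop is type 0. Static position error constant K_pos = C(0)·P(0) = 36.1·1.444 = 52.14.
Steady-state error to a unit step: e_ss = 1/(1+K_pos) = 1/53.14 = 0.0188.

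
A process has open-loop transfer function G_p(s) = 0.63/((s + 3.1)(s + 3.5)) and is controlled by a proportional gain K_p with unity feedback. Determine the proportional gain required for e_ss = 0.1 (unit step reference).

For a type-0 loop with proportional control, e_ss = 1/(1 + K_p·G_p(0)).
G_p(0) = 0.05806. Require 1/(1 + K_p·0.05806) = 0.1, so 1 + 0.05806·K_p = 10.
K_p = (10 − 1)/0.05806 = 155.

K_p = 155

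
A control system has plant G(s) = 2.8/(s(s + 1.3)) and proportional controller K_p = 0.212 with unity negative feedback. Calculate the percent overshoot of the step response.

0.718%

Closed-loop characteristic equation: s² + 1.3s + 0.5936 = 0, so ω_n = 0.7705 rad/s and ζ = 1.3/(2·0.7705) = 0.8437.
%OS = 100·exp(−πζ/√(1−ζ²)) = 100·exp(−π·0.8437/√0.2882) = 0.718%.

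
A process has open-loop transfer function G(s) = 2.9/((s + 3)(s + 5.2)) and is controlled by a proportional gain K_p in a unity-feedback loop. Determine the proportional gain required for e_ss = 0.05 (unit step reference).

K_p = 102

For a type-0 loop with proportional control, e_ss = 1/(1 + K_p·G(0)).
G(0) = 0.1859. Require 1/(1 + K_p·0.1859) = 0.05, so 1 + 0.1859·K_p = 20.
K_p = (20 − 1)/0.1859 = 102.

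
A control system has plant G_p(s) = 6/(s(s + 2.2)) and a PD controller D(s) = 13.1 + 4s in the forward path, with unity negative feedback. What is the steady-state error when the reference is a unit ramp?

The loop has one pole at the origin (type 1). Velocity error constant K_v = lim_{s→0} s·D(s)G_p(s) = 13.1·6/2.2 = 35.73.
Steady-state error to a unit ramp: e_ss = 1/K_v = 0.028.

0.028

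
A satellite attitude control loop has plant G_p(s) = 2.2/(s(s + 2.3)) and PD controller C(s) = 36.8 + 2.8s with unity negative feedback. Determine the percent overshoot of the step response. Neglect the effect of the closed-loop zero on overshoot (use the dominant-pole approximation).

Forward path: (36.8 + 2.8s)·2.2/(s(s+2.3)). The closed-loop characteristic equation is s² + (2.3 + 2.2·2.8)s + 2.2·36.8 = 0.
That is s² + 8.46s + 80.96 = 0, so ω_n = 8.998 rad/s and ζ = 8.46/(2·8.998) = 0.4701.
%OS = 100·exp(−πζ/√(1−ζ²)) = 18.8%.

18.8%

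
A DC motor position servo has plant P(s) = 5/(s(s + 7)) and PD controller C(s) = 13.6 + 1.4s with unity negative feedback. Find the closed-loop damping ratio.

ζ = 0.849

Forward path: (13.6 + 1.4s)·5/(s(s+7)). The closed-loop characteristic equation is s² + (7 + 5·1.4)s + 5·13.6 = 0.
That is s² + 14s + 68 = 0, so ω_n = 8.246 rad/s and ζ = 14/(2·8.246) = 0.8489.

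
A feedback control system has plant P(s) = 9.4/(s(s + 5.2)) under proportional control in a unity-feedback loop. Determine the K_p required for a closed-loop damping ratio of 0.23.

K_p = 13.6

Closed-loop characteristic equation: s² + 5.2s + K_p·9.4 = 0.
So ω_n = √(9.4K_p) and 2ζω_n = 5.2, giving ζ = 5.2/(2√(9.4K_p)).
Setting ζ = 0.23: √(9.4K_p) = 5.2/(2·0.23) = 11.3, so K_p = 127.8/9.4 = 13.6.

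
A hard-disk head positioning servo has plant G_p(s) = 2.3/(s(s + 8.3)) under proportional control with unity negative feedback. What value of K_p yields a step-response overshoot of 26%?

K_p = 48.2

From %OS = 100·exp(−πζ/√(1−ζ²)) = 26%, ζ = −ln(0.26)/√(π²+ln²(0.26)) = 0.3941.
Characteristic equation s² + 8.3s + 2.3K_p = 0 gives ζ = 8.3/(2√(2.3K_p)).
Setting ζ = 0.3941: √(2.3K_p) = 8.3/(2·0.3941) = 10.53, so K_p = 110.9/2.3 = 48.2.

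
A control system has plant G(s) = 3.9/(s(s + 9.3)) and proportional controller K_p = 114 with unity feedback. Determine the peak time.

T_p = 0.153 s

Closed-loop characteristic equation: s² + 9.3s + 444.6 = 0, so ω_n = 21.09 rad/s and ζ = 9.3/(2·21.09) = 0.2205.
Damped frequency ω_d = ω_n√(1−ζ²) = 20.57 rad/s, so peak time T_p = π/ω_d = 0.153 s.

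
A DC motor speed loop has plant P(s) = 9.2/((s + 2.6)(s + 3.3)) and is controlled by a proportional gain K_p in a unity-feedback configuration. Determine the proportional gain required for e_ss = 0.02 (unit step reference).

Steady-state error for a unit step on this type-0 loop is 1/(1 + K_p·P(0)).
P(0) = 1.072. Require 1/(1 + K_p·1.072) = 0.02, so 1 + 1.072·K_p = 50.
K_p = (50 − 1)/1.072 = 45.7.

K_p = 45.7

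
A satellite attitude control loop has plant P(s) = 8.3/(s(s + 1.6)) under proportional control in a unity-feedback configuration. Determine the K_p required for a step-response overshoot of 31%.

K_p = 0.632

From %OS = 100·exp(−πζ/√(1−ζ²)) = 31%, ζ = −ln(0.31)/√(π²+ln²(0.31)) = 0.3493.
Characteristic equation s² + 1.6s + 8.3K_p = 0 gives ζ = 1.6/(2√(8.3K_p)).
Setting ζ = 0.3493: √(8.3K_p) = 1.6/(2·0.3493) = 2.29, so K_p = 5.245/8.3 = 0.632.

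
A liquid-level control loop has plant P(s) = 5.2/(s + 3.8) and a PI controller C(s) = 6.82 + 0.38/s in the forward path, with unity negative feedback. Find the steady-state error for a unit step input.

0

The open loop C(s)P(s) has a pole at the origin (type 1), so the static position error constant is infinite and e_ss = 1/(1+∞) = 0.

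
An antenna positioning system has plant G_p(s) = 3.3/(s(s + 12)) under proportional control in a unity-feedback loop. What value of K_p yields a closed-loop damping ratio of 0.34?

K_p = 94.4

Closed-loop characteristic equation: s² + 12s + K_p·3.3 = 0.
So ω_n = √(3.3K_p) and 2ζω_n = 12, giving ζ = 12/(2√(3.3K_p)).
Setting ζ = 0.34: √(3.3K_p) = 12/(2·0.34) = 17.65, so K_p = 311.4/3.3 = 94.4.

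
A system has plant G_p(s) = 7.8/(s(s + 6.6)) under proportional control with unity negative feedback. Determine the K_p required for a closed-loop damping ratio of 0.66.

K_p = 3.21

Closed-loop characteristic equation: s² + 6.6s + K_p·7.8 = 0.
So ω_n = √(7.8K_p) and 2ζω_n = 6.6, giving ζ = 6.6/(2√(7.8K_p)).
Setting ζ = 0.66: √(7.8K_p) = 6.6/(2·0.66) = 5, so K_p = 25/7.8 = 3.21.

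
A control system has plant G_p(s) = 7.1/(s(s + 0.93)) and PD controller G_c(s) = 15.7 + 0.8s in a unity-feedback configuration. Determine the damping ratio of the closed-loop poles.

ζ = 0.313

Forward path: (15.7 + 0.8s)·7.1/(s(s+0.93)). The closed-loop characteristic equation is s² + (0.93 + 7.1·0.8)s + 7.1·15.7 = 0.
That is s² + 6.61s + 111.5 = 0, so ω_n = 10.56 rad/s and ζ = 6.61/(2·10.56) = 0.313.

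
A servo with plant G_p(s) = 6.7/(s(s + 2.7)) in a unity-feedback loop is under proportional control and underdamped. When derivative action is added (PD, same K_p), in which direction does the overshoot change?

With PD the characteristic equation becomes s² + (a + K·K_d)s + K·K_p = 0; the damping term grows, ζ rises, overshoot falls.

decrease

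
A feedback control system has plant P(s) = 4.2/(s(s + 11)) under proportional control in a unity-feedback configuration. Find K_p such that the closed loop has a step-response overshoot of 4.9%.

From %OS = 100·exp(−πζ/√(1−ζ²)) = 4.9%, ζ = −ln(0.049)/√(π²+ln²(0.049)) = 0.6925.
Characteristic equation s² + 11s + 4.2K_p = 0 gives ζ = 11/(2√(4.2K_p)).
Setting ζ = 0.6925: √(4.2K_p) = 11/(2·0.6925) = 7.942, so K_p = 63.07/4.2 = 15.

K_p = 15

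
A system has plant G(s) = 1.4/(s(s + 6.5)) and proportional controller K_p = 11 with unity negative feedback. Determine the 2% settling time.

From 1 + K_pG(s) = 0: s² + 6.5s + 15.4 = 0 ⇒ ω_n = 3.924, ζ = 0.8282.
2% settling time T_s ≈ 4/(ζω_n) = 4/3.25 = 1.23 s.

T_s ≈ 1.23 s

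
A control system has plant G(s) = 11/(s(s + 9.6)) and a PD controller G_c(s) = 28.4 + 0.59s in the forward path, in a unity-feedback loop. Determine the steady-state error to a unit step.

The open loop G_c(s)G(s) has a pole at the origin (type 1), so the static position error constant is infinite and e_ss = 1/(1+∞) = 0.

0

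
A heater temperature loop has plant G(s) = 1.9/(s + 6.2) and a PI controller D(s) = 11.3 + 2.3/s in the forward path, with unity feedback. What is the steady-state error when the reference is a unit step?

The open loop D(s)G(s) has a pole at the origin (type 1), so the static position error constant is infinite and e_ss = 1/(1+∞) = 0.

0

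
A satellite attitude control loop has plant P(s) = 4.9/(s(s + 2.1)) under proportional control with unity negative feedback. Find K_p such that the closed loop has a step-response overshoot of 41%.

From %OS = 100·exp(−πζ/√(1−ζ²)) = 41%, ζ = −ln(0.41)/√(π²+ln²(0.41)) = 0.273.
Characteristic equation s² + 2.1s + 4.9K_p = 0 gives ζ = 2.1/(2√(4.9K_p)).
Setting ζ = 0.273: √(4.9K_p) = 2.1/(2·0.273) = 3.846, so K_p = 14.79/4.9 = 3.02.

K_p = 3.02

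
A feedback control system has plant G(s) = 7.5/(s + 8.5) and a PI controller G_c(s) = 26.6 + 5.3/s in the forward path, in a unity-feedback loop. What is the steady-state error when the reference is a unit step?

0

The open loop G_c(s)G(s) has a pole at the origin (type 1), so the static position error constant is infinite and e_ss = 1/(1+∞) = 0.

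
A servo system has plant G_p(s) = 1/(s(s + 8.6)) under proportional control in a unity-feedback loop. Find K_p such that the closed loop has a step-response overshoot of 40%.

From %OS = 100·exp(−πζ/√(1−ζ²)) = 40%, ζ = −ln(0.4)/√(π²+ln²(0.4)) = 0.28.
Characteristic equation s² + 8.6s + 1K_p = 0 gives ζ = 8.6/(2√(1K_p)).
Setting ζ = 0.28: √(1K_p) = 8.6/(2·0.28) = 15.36, so K_p = 235.8/1 = 236.

K_p = 236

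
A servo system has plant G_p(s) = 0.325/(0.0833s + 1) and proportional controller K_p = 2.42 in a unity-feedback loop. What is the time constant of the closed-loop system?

τ = 0.0466 s

Closed loop: T(s) = K_p·G_p/(1+K_p·G_p) = 0.7865/(0.0833s + 1 + 0.7865), with pole at s = −(1 + 0.7865)/0.0833 = −21.45.
Closed-loop time constant τ = 1/21.45 = 0.0466 s.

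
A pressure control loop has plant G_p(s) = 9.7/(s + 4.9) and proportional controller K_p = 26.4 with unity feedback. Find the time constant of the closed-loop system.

τ = 0.00383 s

Closed-loop transfer function: T(s) = K_p·G_p(s)/(1 + K_p·G_p(s)) = 256.1/(s + 4.9 + 256.1) = 256.1/(s + 261).
Time constant τ = 1/261 = 0.00383 s.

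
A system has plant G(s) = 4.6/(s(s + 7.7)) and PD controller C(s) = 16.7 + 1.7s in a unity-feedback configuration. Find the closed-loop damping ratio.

Forward path: (16.7 + 1.7s)·4.6/(s(s+7.7)). The closed-loop characteristic equation is s² + (7.7 + 4.6·1.7)s + 4.6·16.7 = 0.
That is s² + 15.52s + 76.82 = 0, so ω_n = 8.765 rad/s and ζ = 15.52/(2·8.765) = 0.8854.

ζ = 0.885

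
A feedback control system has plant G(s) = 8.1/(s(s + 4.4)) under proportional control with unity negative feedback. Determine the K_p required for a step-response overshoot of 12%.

K_p = 1.91

From %OS = 100·exp(−πζ/√(1−ζ²)) = 12%, ζ = −ln(0.12)/√(π²+ln²(0.12)) = 0.5594.
Characteristic equation s² + 4.4s + 8.1K_p = 0 gives ζ = 4.4/(2√(8.1K_p)).
Setting ζ = 0.5594: √(8.1K_p) = 4.4/(2·0.5594) = 3.933, so K_p = 15.47/8.1 = 1.91.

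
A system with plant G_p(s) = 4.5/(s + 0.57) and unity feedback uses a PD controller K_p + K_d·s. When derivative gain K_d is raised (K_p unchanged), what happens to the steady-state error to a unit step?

K_d affects only the transient (the s-coefficient); the DC loop gain, and hence e_ss, depends only on K_p.

unchanged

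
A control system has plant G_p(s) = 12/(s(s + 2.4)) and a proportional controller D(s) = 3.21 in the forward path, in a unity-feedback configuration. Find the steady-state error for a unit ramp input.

0.0623

The loop has one pole at the origin (type 1). Velocity error constant K_v = lim_{s→0} s·D(s)G_p(s) = 3.21·12/2.4 = 16.05.
Steady-state error to a unit ramp: e_ss = 1/K_v = 0.0623.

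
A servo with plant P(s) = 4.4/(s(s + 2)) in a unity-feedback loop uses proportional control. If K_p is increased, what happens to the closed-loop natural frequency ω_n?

ω_n = √(4.4·K_p), which grows with K_p.

increase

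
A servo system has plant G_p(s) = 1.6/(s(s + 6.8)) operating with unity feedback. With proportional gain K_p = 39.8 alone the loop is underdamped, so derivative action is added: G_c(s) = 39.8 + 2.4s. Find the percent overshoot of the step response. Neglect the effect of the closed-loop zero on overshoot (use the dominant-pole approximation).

Forward path: (39.8 + 2.4s)·1.6/(s(s+6.8)). The closed-loop characteristic equation is s² + (6.8 + 1.6·2.4)s + 1.6·39.8 = 0.
That is s² + 10.64s + 63.68 = 0, so ω_n = 7.98 rad/s and ζ = 10.64/(2·7.98) = 0.6667.
%OS = 100·exp(−πζ/√(1−ζ²)) = 6.02%.

6.02%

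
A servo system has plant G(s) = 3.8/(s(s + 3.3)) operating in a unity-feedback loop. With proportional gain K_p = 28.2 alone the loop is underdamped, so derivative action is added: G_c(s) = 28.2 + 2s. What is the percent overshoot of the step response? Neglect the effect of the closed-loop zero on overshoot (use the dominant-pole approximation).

Forward path: (28.2 + 2s)·3.8/(s(s+3.3)). The closed-loop characteristic equation is s² + (3.3 + 3.8·2)s + 3.8·28.2 = 0.
That is s² + 10.9s + 107.2 = 0, so ω_n = 10.35 rad/s and ζ = 10.9/(2·10.35) = 0.5265.
%OS = 100·exp(−πζ/√(1−ζ²)) = 14.3%.

14.3%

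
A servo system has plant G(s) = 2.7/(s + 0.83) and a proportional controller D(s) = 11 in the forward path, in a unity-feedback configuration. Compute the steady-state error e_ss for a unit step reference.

The loop is type 0. Static position error constant K_pos = D(0)·G(0) = 11·3.253 = 35.78.
Steady-state error to a unit step: e_ss = 1/(1+K_pos) = 1/36.78 = 0.0272.

0.0272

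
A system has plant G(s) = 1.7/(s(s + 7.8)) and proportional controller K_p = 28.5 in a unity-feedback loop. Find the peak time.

From 1 + K_pG(s) = 0: s² + 7.8s + 48.45 = 0 ⇒ ω_n = 6.961, ζ = 0.5603.
Damped frequency ω_d = ω_n√(1−ζ²) = 5.765 rad/s, so peak time T_p = π/ω_d = 0.545 s.

T_p = 0.545 s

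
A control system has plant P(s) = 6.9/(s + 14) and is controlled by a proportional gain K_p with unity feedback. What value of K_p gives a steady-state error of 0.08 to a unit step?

For a type-0 loop with proportional control, e_ss = 1/(1 + K_p·P(0)).
P(0) = 0.4929. Require 1/(1 + K_p·0.4929) = 0.08, so 1 + 0.4929·K_p = 12.5.
K_p = (12.5 − 1)/0.4929 = 23.3.

K_p = 23.3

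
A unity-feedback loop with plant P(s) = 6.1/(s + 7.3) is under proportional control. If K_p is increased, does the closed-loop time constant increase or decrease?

The closed-loop bandwidth 7.3+K_p·6.1 grows with K_p, so τ shrinks.

decrease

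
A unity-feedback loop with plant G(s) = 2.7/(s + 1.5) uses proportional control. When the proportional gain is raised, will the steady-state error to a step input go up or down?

decrease

The position error constant K_pos = K_p·G(0) grows with K_p, and e_ss = 1/(1+K_pos) falls.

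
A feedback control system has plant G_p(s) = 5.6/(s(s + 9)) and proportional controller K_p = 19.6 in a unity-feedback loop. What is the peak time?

T_p = 0.332 s

Closed-loop characteristic equation: s² + 9s + 109.8 = 0, so ω_n = 10.48 rad/s and ζ = 9/(2·10.48) = 0.4295.
Damped frequency ω_d = ω_n√(1−ζ²) = 9.461 rad/s, so peak time T_p = π/ω_d = 0.332 s.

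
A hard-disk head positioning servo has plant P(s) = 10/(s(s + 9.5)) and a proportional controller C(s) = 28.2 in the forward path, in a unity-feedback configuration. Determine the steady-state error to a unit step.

0

The open loop C(s)P(s) has a pole at the origin (type 1), so the static position error constant is infinite and e_ss = 1/(1+∞) = 0.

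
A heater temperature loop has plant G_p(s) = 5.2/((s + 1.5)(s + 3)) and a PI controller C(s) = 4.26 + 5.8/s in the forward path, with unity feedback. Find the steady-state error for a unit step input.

0

The open loop C(s)G_p(s) has a pole at the origin (type 1), so the static position error constant is infinite and e_ss = 1/(1+∞) = 0.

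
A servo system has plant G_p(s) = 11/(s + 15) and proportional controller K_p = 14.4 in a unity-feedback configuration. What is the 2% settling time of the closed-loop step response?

Closed-loop transfer function: T(s) = K_p·G_p(s)/(1 + K_p·G_p(s)) = 158.4/(s + 15 + 158.4) = 158.4/(s + 173.4).
Time constant τ = 1/173.4 = 0.005767 s, so the 2% settling time is about 4τ = 0.0231 s.

T_s ≈ 0.0231 s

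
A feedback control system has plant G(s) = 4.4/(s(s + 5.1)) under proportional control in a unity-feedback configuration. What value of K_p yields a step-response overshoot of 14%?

K_p = 5.25

From %OS = 100·exp(−πζ/√(1−ζ²)) = 14%, ζ = −ln(0.14)/√(π²+ln²(0.14)) = 0.5305.
Characteristic equation s² + 5.1s + 4.4K_p = 0 gives ζ = 5.1/(2√(4.4K_p)).
Setting ζ = 0.5305: √(4.4K_p) = 5.1/(2·0.5305) = 4.807, so K_p = 23.1/4.4 = 5.25.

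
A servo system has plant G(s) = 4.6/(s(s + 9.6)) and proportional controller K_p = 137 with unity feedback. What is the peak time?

Closed-loop characteristic equation: s² + 9.6s + 630.2 = 0, so ω_n = 25.1 rad/s and ζ = 9.6/(2·25.1) = 0.1912.
Damped frequency ω_d = ω_n√(1−ζ²) = 24.64 rad/s, so peak time T_p = π/ω_d = 0.127 s.

T_p = 0.127 s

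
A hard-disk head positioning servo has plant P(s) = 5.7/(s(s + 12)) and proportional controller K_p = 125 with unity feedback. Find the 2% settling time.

The closed-loop denominator s² + 12s + 712.5 gives ω_n = √712.5 = 26.69 and ζ = 12/(2ω_n) = 0.2248.
2% settling time T_s ≈ 4/(ζω_n) = 4/6 = 0.667 s.

T_s ≈ 0.667 s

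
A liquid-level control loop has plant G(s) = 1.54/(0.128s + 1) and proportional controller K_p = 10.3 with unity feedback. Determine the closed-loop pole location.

Closed loop: T(s) = K_p·G/(1+K_p·G) = 15.86/(0.128s + 1 + 15.86), with pole at s = −(1 + 15.86)/0.128 = −131.7.

s = -131.7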